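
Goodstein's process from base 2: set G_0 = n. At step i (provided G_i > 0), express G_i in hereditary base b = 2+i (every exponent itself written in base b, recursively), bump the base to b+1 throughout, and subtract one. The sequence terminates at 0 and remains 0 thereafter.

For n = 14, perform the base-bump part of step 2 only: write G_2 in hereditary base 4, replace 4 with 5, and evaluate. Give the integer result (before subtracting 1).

18751

step 0: 14 = 2^(2 + 1) + 2^2 + 2; sub 3 for 2: 3^(3 + 1) + 3^3 + 3; = 111; G_1 = 111−1 = 110
step 1: 110 = 3^(3 + 1) + 3^3 + 2; sub 4 for 3: 4^(4 + 1) + 4^4 + 2; = 1282; G_2 = 1282−1 = 1281
step 2: 1281 = 4^(4 + 1) + 4^4 + 1; sub 5 for 4: 5^(5 + 1) + 5^5 + 1; = 18751; G_3 = 18751−1 = 18750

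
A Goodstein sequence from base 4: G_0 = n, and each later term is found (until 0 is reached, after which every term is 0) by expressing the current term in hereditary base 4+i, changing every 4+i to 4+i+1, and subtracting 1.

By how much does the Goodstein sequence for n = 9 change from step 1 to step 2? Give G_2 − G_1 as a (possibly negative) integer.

G_0=9  [base 4] 2·4 + 1  →[4↦5]→  2·5 + 1 = 11  −1 ⇒ G_1=10
G_1=10  [base 5] 2·5  →[5↦6]→  2·6 = 12  −1 ⇒ G_2=11

1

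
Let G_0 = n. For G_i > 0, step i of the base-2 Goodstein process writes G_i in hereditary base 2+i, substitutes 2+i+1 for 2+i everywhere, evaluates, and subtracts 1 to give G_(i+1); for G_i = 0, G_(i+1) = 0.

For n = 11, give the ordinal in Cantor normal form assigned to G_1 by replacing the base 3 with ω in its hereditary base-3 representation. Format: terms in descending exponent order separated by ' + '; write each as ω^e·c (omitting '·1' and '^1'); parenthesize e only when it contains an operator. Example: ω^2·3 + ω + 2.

ω^(ω + 1) + ω

[0] 11 ≡ 2^(2 + 1) + 2 + 1 (base 2). Lift 3: 85. −1: 84.
[1] 84 ≡ 3^(3 + 1) + 3 (base 3). Lift 4: 1028. −1: 1027.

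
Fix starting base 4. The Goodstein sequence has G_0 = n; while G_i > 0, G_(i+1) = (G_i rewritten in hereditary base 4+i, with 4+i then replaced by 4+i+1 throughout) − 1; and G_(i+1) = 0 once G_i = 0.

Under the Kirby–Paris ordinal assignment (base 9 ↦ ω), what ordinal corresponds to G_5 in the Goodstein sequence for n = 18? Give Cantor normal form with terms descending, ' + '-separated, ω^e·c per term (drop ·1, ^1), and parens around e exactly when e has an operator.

G_0 = 18. HB_4(18) = 4^2 + 2. Bump = 27. G_1 = 26.
G_1 = 26. HB_5(26) = 5^2 + 1. Bump = 37. G_2 = 36.
G_2 = 36. HB_6(36) = 6^2. Bump = 49. G_3 = 48.
G_3 = 48. HB_7(48) = 6·7 + 6. Bump = 54. G_4 = 53.
G_4 = 53. HB_8(53) = 6·8 + 5. Bump = 59. G_5 = 58.
G_5 = 58. HB_9(58) = 6·9 + 4. Bump = 64. G_6 = 63.

ω·6 + 4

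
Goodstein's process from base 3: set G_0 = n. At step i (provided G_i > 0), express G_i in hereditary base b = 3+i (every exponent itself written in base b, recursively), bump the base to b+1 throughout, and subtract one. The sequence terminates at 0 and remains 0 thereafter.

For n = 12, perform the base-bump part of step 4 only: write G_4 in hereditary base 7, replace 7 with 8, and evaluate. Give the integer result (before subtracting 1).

step 0: 12 = 3^2 + 3; sub 4 for 3: 4^2 + 4; = 20; G_1 = 20−1 = 19
step 1: 19 = 4^2 + 3; sub 5 for 4: 5^2 + 3; = 28; G_2 = 28−1 = 27
step 2: 27 = 5^2 + 2; sub 6 for 5: 6^2 + 2; = 38; G_3 = 38−1 = 37
step 3: 37 = 6^2 + 1; sub 7 for 6: 7^2 + 1; = 50; G_4 = 50−1 = 49

64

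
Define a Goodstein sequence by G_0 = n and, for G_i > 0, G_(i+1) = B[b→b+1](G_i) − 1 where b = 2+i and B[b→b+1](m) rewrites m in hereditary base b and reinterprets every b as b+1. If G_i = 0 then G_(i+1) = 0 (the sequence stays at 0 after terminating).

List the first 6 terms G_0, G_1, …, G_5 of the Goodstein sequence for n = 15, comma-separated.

[0] 15 ≡ 2^(2 + 1) + 2^2 + 2 + 1 (base 2). Lift 3: 112. −1: 111.
[1] 111 ≡ 3^(3 + 1) + 3^3 + 3 (base 3). Lift 4: 1284. −1: 1283.
[2] 1283 ≡ 4^(4 + 1) + 4^4 + 3 (base 4). Lift 5: 18753. −1: 18752.
[3] 18752 ≡ 5^(5 + 1) + 5^5 + 2 (base 5). Lift 6: 326594. −1: 326593.
[4] 326593 ≡ 6^(6 + 1) + 6^6 + 1 (base 6). Lift 7: 6588345. −1: 6588344.

15, 111, 1283, 18752, 326593, 6588344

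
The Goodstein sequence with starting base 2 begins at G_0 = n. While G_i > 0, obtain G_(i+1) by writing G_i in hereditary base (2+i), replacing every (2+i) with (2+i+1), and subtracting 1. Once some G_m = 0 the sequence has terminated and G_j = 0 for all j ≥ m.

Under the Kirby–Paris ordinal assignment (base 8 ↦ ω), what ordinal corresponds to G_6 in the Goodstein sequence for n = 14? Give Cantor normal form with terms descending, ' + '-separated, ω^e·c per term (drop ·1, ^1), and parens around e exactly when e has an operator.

(0) 14|_2 = 2^(2 + 1) + 2^2 + 2 ↦ 3^(3 + 1) + 3^3 + 3|_3 = 111 ⇒ 110
(1) 110|_3 = 3^(3 + 1) + 3^3 + 2 ↦ 4^(4 + 1) + 4^4 + 2|_4 = 1282 ⇒ 1281
(2) 1281|_4 = 4^(4 + 1) + 4^4 + 1 ↦ 5^(5 + 1) + 5^5 + 1|_5 = 18751 ⇒ 18750
(3) 18750|_5 = 5^(5 + 1) + 5^5 ↦ 6^(6 + 1) + 6^6|_6 = 326592 ⇒ 326591
(4) 326591|_6 = 6^(6 + 1) + 5·6^5 + 5·6^4 + 5·6^3 + 5·6^2 + 5·6 + 5 ↦ 7^(7 + 1) + 5·7^5 + 5·7^4 + 5·7^3 + 5·7^2 + 5·7 + 5|_7 = 5862841 ⇒ 5862840
(5) 5862840|_7 = 7^(7 + 1) + 5·7^5 + 5·7^4 + 5·7^3 + 5·7^2 + 5·7 + 4 ↦ 8^(8 + 1) + 5·8^5 + 5·8^4 + 5·8^3 + 5·8^2 + 5·8 + 4|_8 = 134404972 ⇒ 134404971
(6) 134404971|_8 = 8^(8 + 1) + 5·8^5 + 5·8^4 + 5·8^3 + 5·8^2 + 5·8 + 3 ↦ 9^(9 + 1) + 5·9^5 + 5·9^4 + 5·9^3 + 5·9^2 + 5·9 + 3|_9 = 3487116549 ⇒ 3487116548

ω^(ω + 1) + ω^5·5 + ω^4·5 + ω^3·5 + ω^2·5 + ω·5 + 3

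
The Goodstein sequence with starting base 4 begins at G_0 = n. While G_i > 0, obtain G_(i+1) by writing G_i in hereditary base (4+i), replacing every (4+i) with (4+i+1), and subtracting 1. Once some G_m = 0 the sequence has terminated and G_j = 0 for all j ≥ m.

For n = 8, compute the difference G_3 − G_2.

i=0: 8 = 2·4 (b=4); 4→5: 2·5 = 10; 10−1 = 9
i=1: 9 = 5 + 4 (b=5); 5→6: 6 + 4 = 10; 10−1 = 9
i=2: 9 = 6 + 3 (b=6); 6→7: 7 + 3 = 10; 10−1 = 9

0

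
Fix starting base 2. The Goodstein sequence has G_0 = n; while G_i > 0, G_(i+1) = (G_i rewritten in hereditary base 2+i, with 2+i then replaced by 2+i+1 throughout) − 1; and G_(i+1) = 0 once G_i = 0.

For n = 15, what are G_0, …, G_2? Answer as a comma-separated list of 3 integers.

base 2: 15 = 2^(2 + 1) + 2^2 + 2 + 1; at 3: 3^(3 + 1) + 3^3 + 3 + 1 = 112; next = 111
base 3: 111 = 3^(3 + 1) + 3^3 + 3; at 4: 4^(4 + 1) + 4^4 + 4 = 1284; next = 1283

15, 111, 1283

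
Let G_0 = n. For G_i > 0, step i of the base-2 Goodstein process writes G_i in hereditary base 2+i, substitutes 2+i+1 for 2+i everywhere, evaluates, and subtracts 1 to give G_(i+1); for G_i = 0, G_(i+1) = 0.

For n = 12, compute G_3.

i=0: 12 = 2^(2 + 1) + 2^2 (b=2); 2→3: 3^(3 + 1) + 3^3 = 108; 108−1 = 107
i=1: 107 = 3^(3 + 1) + 2·3^2 + 2·3 + 2 (b=3); 3→4: 4^(4 + 1) + 2·4^2 + 2·4 + 2 = 1066; 1066−1 = 1065
i=2: 1065 = 4^(4 + 1) + 2·4^2 + 2·4 + 1 (b=4); 4→5: 5^(5 + 1) + 2·5^2 + 2·5 + 1 = 15686; 15686−1 = 15685
i=3: 15685 = 5^(5 + 1) + 2·5^2 + 2·5 (b=5); 5→6: 6^(6 + 1) + 2·6^2 + 2·6 = 280020; 280020−1 = 280019

15685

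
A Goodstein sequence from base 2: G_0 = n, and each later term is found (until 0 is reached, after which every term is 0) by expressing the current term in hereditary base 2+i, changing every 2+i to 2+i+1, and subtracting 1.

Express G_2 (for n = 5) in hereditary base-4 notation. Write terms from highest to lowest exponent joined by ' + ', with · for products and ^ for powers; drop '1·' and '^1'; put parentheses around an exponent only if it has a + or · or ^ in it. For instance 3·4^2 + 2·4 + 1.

3·4^3 + 3·4^2 + 3·4 + 3

(0) 5|_2 = 2^2 + 1 ↦ 3^3 + 1|_3 = 28 ⇒ 27
(1) 27|_3 = 3^3 ↦ 4^4|_4 = 256 ⇒ 255
(2) 255|_4 = 3·4^3 + 3·4^2 + 3·4 + 3 ↦ 3·5^3 + 3·5^2 + 3·5 + 3|_5 = 468 ⇒ 467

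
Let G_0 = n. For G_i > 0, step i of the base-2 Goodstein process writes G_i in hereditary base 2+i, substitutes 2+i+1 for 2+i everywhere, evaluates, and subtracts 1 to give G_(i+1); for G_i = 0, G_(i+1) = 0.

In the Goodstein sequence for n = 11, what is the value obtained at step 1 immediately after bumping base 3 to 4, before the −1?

1028

11 —HB2→ 2^(2 + 1) + 2 + 1 —bump→ 3^(3 + 1) + 3 + 1 = 85 —(−1)→ 84
84 —HB3→ 3^(3 + 1) + 3 —bump→ 4^(4 + 1) + 4 = 1028 —(−1)→ 1027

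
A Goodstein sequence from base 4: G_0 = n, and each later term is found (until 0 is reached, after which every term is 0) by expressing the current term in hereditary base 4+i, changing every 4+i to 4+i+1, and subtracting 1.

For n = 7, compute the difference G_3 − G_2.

i=0: 7 = 4 + 3 (b=4); 4→5: 5 + 3 = 8; 8−1 = 7
i=1: 7 = 5 + 2 (b=5); 5→6: 6 + 2 = 8; 8−1 = 7
i=2: 7 = 6 + 1 (b=6); 6→7: 7 + 1 = 8; 8−1 = 7

0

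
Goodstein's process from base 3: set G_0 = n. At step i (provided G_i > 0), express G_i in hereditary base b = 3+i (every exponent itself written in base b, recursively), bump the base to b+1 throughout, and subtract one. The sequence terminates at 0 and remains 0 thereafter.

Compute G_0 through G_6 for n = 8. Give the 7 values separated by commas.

base 3: 8 = 2·3 + 2; at 4: 2·4 + 2 = 10; next = 9
base 4: 9 = 2·4 + 1; at 5: 2·5 + 1 = 11; next = 10
base 5: 10 = 2·5; at 6: 2·6 = 12; next = 11
base 6: 11 = 6 + 5; at 7: 7 + 5 = 12; next = 11
base 7: 11 = 7 + 4; at 8: 8 + 4 = 12; next = 11
base 8: 11 = 8 + 3; at 9: 9 + 3 = 12; next = 11

8, 9, 10, 11, 11, 11, 11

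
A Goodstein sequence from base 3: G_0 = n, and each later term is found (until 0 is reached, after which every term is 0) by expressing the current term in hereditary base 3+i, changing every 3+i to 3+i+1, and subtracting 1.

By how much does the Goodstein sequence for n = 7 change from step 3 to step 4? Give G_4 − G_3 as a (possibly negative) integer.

step 0: 7 = 2·3 + 1; sub 4 for 3: 2·4 + 1; = 9; G_1 = 9−1 = 8
step 1: 8 = 2·4; sub 5 for 4: 2·5; = 10; G_2 = 10−1 = 9
step 2: 9 = 5 + 4; sub 6 for 5: 6 + 4; = 10; G_3 = 10−1 = 9
step 3: 9 = 6 + 3; sub 7 for 6: 7 + 3; = 10; G_4 = 10−1 = 9

0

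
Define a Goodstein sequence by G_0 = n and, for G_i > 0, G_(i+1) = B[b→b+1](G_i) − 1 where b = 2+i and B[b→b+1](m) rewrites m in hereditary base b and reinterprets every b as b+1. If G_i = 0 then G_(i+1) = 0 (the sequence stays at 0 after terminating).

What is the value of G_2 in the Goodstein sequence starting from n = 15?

base 2: 15 = 2^(2 + 1) + 2^2 + 2 + 1; at 3: 3^(3 + 1) + 3^3 + 3 + 1 = 112; next = 111
base 3: 111 = 3^(3 + 1) + 3^3 + 3; at 4: 4^(4 + 1) + 4^4 + 4 = 1284; next = 1283
base 4: 1283 = 4^(4 + 1) + 4^4 + 3; at 5: 5^(5 + 1) + 5^5 + 3 = 18753; next = 18752

1283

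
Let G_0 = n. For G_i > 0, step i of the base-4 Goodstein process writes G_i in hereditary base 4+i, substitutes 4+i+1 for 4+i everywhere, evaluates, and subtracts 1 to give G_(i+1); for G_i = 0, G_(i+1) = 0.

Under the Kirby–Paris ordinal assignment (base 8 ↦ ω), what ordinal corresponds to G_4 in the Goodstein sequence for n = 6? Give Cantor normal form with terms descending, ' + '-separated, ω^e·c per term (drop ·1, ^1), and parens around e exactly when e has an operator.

5

[0] 6 ≡ 4 + 2 (base 4). Lift 5: 7. −1: 6.
[1] 6 ≡ 5 + 1 (base 5). Lift 6: 7. −1: 6.
[2] 6 ≡ 6 (base 6). Lift 7: 7. −1: 6.
[3] 6 ≡ 6 (base 7). Lift 8: 6. −1: 5.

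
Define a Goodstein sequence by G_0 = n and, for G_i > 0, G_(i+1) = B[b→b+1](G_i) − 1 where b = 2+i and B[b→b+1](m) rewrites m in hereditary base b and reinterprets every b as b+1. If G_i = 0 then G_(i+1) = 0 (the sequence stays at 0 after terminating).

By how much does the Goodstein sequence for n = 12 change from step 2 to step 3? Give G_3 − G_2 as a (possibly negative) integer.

14620

step 0: 12 = 2^(2 + 1) + 2^2; sub 3 for 2: 3^(3 + 1) + 3^3; = 108; G_1 = 108−1 = 107
step 1: 107 = 3^(3 + 1) + 2·3^2 + 2·3 + 2; sub 4 for 3: 4^(4 + 1) + 2·4^2 + 2·4 + 2; = 1066; G_2 = 1066−1 = 1065
step 2: 1065 = 4^(4 + 1) + 2·4^2 + 2·4 + 1; sub 5 for 4: 5^(5 + 1) + 2·5^2 + 2·5 + 1; = 15686; G_3 = 15686−1 = 15685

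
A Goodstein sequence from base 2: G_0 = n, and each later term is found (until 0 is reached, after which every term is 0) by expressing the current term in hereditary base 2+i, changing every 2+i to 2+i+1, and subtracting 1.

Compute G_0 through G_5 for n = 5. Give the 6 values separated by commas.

step 0: 5 = 2^2 + 1; sub 3 for 2: 3^3 + 1; = 28; G_1 = 28−1 = 27
step 1: 27 = 3^3; sub 4 for 3: 4^4; = 256; G_2 = 256−1 = 255
step 2: 255 = 3·4^3 + 3·4^2 + 3·4 + 3; sub 5 for 4: 3·5^3 + 3·5^2 + 3·5 + 3; = 468; G_3 = 468−1 = 467
step 3: 467 = 3·5^3 + 3·5^2 + 3·5 + 2; sub 6 for 5: 3·6^3 + 3·6^2 + 3·6 + 2; = 776; G_4 = 776−1 = 775
step 4: 775 = 3·6^3 + 3·6^2 + 3·6 + 1; sub 7 for 6: 3·7^3 + 3·7^2 + 3·7 + 1; = 1198; G_5 = 1198−1 = 1197

5, 27, 255, 467, 775, 1197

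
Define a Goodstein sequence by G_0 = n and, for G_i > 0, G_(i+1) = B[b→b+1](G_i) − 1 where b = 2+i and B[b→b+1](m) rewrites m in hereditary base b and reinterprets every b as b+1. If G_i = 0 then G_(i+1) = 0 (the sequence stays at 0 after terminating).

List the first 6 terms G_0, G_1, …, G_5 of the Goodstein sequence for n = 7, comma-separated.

7, 30, 259, 3127, 46657, 823543

(0) 7|_2 = 2^2 + 2 + 1 ↦ 3^3 + 3 + 1|_3 = 31 ⇒ 30
(1) 30|_3 = 3^3 + 3 ↦ 4^4 + 4|_4 = 260 ⇒ 259
(2) 259|_4 = 4^4 + 3 ↦ 5^5 + 3|_5 = 3128 ⇒ 3127
(3) 3127|_5 = 5^5 + 2 ↦ 6^6 + 2|_6 = 46658 ⇒ 46657
(4) 46657|_6 = 6^6 + 1 ↦ 7^7 + 1|_7 = 823544 ⇒ 823543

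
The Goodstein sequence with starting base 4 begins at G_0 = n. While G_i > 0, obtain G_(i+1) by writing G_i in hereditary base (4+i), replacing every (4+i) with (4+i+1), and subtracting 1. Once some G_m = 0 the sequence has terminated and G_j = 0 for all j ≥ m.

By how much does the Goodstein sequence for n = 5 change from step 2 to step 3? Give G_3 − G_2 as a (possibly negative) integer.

5 —HB4→ 4 + 1 —bump→ 5 + 1 = 6 —(−1)→ 5
5 —HB5→ 5 —bump→ 6 = 6 —(−1)→ 5
5 —HB6→ 5 —bump→ 5 = 5 —(−1)→ 4

-1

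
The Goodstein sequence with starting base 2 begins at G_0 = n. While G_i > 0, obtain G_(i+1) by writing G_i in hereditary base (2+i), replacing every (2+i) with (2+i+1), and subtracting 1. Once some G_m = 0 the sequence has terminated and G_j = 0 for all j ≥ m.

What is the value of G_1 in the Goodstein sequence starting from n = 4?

[0] 4 ≡ 2^2 (base 2). Lift 3: 27. −1: 26.
[1] 26 ≡ 2·3^2 + 2·3 + 2 (base 3). Lift 4: 42. −1: 41.

26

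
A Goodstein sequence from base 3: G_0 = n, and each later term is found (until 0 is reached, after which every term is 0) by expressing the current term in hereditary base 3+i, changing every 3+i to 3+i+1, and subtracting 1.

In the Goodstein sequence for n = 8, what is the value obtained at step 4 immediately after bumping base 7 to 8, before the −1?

(0) 8|_3 = 2·3 + 2 ↦ 2·4 + 2|_4 = 10 ⇒ 9
(1) 9|_4 = 2·4 + 1 ↦ 2·5 + 1|_5 = 11 ⇒ 10
(2) 10|_5 = 2·5 ↦ 2·6|_6 = 12 ⇒ 11
(3) 11|_6 = 6 + 5 ↦ 7 + 5|_7 = 12 ⇒ 11
(4) 11|_7 = 7 + 4 ↦ 8 + 4|_8 = 12 ⇒ 11

12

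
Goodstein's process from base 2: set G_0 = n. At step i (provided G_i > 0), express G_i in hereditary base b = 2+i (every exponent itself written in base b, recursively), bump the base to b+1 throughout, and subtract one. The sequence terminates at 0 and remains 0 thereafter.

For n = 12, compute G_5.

5764910

base 2: 12 = 2^(2 + 1) + 2^2; at 3: 3^(3 + 1) + 3^3 = 108; next = 107
base 3: 107 = 3^(3 + 1) + 2·3^2 + 2·3 + 2; at 4: 4^(4 + 1) + 2·4^2 + 2·4 + 2 = 1066; next = 1065
base 4: 1065 = 4^(4 + 1) + 2·4^2 + 2·4 + 1; at 5: 5^(5 + 1) + 2·5^2 + 2·5 + 1 = 15686; next = 15685
base 5: 15685 = 5^(5 + 1) + 2·5^2 + 2·5; at 6: 6^(6 + 1) + 2·6^2 + 2·6 = 280020; next = 280019
base 6: 280019 = 6^(6 + 1) + 2·6^2 + 6 + 5; at 7: 7^(7 + 1) + 2·7^2 + 7 + 5 = 5764911; next = 5764910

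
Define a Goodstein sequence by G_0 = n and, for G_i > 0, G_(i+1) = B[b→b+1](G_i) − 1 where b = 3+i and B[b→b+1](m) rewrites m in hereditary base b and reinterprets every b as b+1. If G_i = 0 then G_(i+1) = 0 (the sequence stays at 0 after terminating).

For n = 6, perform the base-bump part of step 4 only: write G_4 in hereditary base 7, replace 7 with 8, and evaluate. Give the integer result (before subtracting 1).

8

step 0: 6 = 2·3; sub 4 for 3: 2·4; = 8; G_1 = 8−1 = 7
step 1: 7 = 4 + 3; sub 5 for 4: 5 + 3; = 8; G_2 = 8−1 = 7
step 2: 7 = 5 + 2; sub 6 for 5: 6 + 2; = 8; G_3 = 8−1 = 7
step 3: 7 = 6 + 1; sub 7 for 6: 7 + 1; = 8; G_4 = 8−1 = 7
step 4: 7 = 7; sub 8 for 7: 8; = 8; G_5 = 8−1 = 7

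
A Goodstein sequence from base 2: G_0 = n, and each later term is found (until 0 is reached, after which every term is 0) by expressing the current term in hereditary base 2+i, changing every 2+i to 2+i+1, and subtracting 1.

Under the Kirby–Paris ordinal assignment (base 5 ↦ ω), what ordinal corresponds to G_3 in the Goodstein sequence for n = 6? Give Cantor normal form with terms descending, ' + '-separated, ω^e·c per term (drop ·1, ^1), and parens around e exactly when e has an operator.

ω^ω

G_0 = 6. HB_2(6) = 2^2 + 2. Bump = 30. G_1 = 29.
G_1 = 29. HB_3(29) = 3^3 + 2. Bump = 258. G_2 = 257.
G_2 = 257. HB_4(257) = 4^4 + 1. Bump = 3126. G_3 = 3125.
G_3 = 3125. HB_5(3125) = 5^5. Bump = 46656. G_4 = 46655.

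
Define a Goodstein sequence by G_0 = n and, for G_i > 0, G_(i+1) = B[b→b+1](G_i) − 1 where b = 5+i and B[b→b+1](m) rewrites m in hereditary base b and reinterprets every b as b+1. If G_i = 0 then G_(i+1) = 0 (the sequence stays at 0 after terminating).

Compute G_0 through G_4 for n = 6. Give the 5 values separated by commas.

6, 6, 6, 5, 4

i=0: 6 = 5 + 1 (b=5); 5→6: 6 + 1 = 7; 7−1 = 6
i=1: 6 = 6 (b=6); 6→7: 7 = 7; 7−1 = 6
i=2: 6 = 6 (b=7); 7→8: 6 = 6; 6−1 = 5
i=3: 5 = 5 (b=8); 8→9: 5 = 5; 5−1 = 4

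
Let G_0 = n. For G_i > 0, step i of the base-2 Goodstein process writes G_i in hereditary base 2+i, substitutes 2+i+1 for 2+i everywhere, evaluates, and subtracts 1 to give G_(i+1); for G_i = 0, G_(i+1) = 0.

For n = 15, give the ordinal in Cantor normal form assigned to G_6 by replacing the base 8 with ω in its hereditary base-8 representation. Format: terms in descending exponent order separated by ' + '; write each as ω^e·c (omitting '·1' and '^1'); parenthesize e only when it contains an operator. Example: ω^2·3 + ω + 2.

[0] 15 ≡ 2^(2 + 1) + 2^2 + 2 + 1 (base 2). Lift 3: 112. −1: 111.
[1] 111 ≡ 3^(3 + 1) + 3^3 + 3 (base 3). Lift 4: 1284. −1: 1283.
[2] 1283 ≡ 4^(4 + 1) + 4^4 + 3 (base 4). Lift 5: 18753. −1: 18752.
[3] 18752 ≡ 5^(5 + 1) + 5^5 + 2 (base 5). Lift 6: 326594. −1: 326593.
[4] 326593 ≡ 6^(6 + 1) + 6^6 + 1 (base 6). Lift 7: 6588345. −1: 6588344.
[5] 6588344 ≡ 7^(7 + 1) + 7^7 (base 7). Lift 8: 150994944. −1: 150994943.

ω^(ω + 1) + ω^7·7 + ω^6·7 + ω^5·7 + ω^4·7 + ω^3·7 + ω^2·7 + ω·7 + 7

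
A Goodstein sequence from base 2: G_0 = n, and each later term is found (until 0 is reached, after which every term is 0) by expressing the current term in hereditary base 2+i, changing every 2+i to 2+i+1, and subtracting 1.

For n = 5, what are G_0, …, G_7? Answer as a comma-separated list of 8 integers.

(0) 5|_2 = 2^2 + 1 ↦ 3^3 + 1|_3 = 28 ⇒ 27
(1) 27|_3 = 3^3 ↦ 4^4|_4 = 256 ⇒ 255
(2) 255|_4 = 3·4^3 + 3·4^2 + 3·4 + 3 ↦ 3·5^3 + 3·5^2 + 3·5 + 3|_5 = 468 ⇒ 467
(3) 467|_5 = 3·5^3 + 3·5^2 + 3·5 + 2 ↦ 3·6^3 + 3·6^2 + 3·6 + 2|_6 = 776 ⇒ 775
(4) 775|_6 = 3·6^3 + 3·6^2 + 3·6 + 1 ↦ 3·7^3 + 3·7^2 + 3·7 + 1|_7 = 1198 ⇒ 1197
(5) 1197|_7 = 3·7^3 + 3·7^2 + 3·7 ↦ 3·8^3 + 3·8^2 + 3·8|_8 = 1752 ⇒ 1751
(6) 1751|_8 = 3·8^3 + 3·8^2 + 2·8 + 7 ↦ 3·9^3 + 3·9^2 + 2·9 + 7|_9 = 2455 ⇒ 2454

5, 27, 255, 467, 775, 1197, 1751, 2454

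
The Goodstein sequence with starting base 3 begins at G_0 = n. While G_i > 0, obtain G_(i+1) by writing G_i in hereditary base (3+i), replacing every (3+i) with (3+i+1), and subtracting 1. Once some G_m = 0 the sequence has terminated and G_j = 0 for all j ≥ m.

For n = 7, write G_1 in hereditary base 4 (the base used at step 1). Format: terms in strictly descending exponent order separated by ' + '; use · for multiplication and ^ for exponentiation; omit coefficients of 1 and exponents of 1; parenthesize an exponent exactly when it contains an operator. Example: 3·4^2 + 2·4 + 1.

7 —HB3→ 2·3 + 1 —bump→ 2·4 + 1 = 9 —(−1)→ 8
8 —HB4→ 2·4 —bump→ 2·5 = 10 —(−1)→ 9

2·4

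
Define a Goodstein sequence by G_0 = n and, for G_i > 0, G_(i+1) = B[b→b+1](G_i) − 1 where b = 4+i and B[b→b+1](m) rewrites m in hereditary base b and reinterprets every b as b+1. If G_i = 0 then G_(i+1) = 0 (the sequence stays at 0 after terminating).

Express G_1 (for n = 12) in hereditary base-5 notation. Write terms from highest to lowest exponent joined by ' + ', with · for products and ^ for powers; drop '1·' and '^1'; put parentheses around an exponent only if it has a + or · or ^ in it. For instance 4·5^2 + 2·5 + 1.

[0] 12 ≡ 3·4 (base 4). Lift 5: 15. −1: 14.
[1] 14 ≡ 2·5 + 4 (base 5). Lift 6: 16. −1: 15.

2·5 + 4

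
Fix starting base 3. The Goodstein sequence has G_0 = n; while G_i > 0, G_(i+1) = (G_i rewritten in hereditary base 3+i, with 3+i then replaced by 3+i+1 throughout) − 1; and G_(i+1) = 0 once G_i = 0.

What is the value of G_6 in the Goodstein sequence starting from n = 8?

11

G_0 = 8. HB_3(8) = 2·3 + 2. Bump = 10. G_1 = 9.
G_1 = 9. HB_4(9) = 2·4 + 1. Bump = 11. G_2 = 10.
G_2 = 10. HB_5(10) = 2·5. Bump = 12. G_3 = 11.
G_3 = 11. HB_6(11) = 6 + 5. Bump = 12. G_4 = 11.
G_4 = 11. HB_7(11) = 7 + 4. Bump = 12. G_5 = 11.
G_5 = 11. HB_8(11) = 8 + 3. Bump = 12. G_6 = 11.
G_6 = 11. HB_9(11) = 9 + 2. Bump = 12. G_7 = 11.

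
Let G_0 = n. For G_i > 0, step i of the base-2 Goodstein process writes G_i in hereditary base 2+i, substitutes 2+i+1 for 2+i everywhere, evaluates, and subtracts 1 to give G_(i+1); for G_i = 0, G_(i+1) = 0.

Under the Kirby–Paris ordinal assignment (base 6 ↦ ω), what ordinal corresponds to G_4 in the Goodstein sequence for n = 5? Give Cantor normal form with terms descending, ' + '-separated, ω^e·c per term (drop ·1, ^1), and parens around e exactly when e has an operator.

ω^3·3 + ω^2·3 + ω·3 + 1

G_0 = 5. HB_2(5) = 2^2 + 1. Bump = 28. G_1 = 27.
G_1 = 27. HB_3(27) = 3^3. Bump = 256. G_2 = 255.
G_2 = 255. HB_4(255) = 3·4^3 + 3·4^2 + 3·4 + 3. Bump = 468. G_3 = 467.
G_3 = 467. HB_5(467) = 3·5^3 + 3·5^2 + 3·5 + 2. Bump = 776. G_4 = 775.
G_4 = 775. HB_6(775) = 3·6^3 + 3·6^2 + 3·6 + 1. Bump = 1198. G_5 = 1197.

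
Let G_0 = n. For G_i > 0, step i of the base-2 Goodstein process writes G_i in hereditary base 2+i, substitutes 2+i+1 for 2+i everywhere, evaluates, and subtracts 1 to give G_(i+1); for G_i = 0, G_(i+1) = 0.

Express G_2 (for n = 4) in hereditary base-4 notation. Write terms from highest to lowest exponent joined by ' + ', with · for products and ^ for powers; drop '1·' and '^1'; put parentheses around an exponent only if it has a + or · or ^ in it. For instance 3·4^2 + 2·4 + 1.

G_0=4  [base 2] 2^2  →[2↦3]→  3^3 = 27  −1 ⇒ G_1=26
G_1=26  [base 3] 2·3^2 + 2·3 + 2  →[3↦4]→  2·4^2 + 2·4 + 2 = 42  −1 ⇒ G_2=41
G_2=41  [base 4] 2·4^2 + 2·4 + 1  →[4↦5]→  2·5^2 + 2·5 + 1 = 61  −1 ⇒ G_3=60

2·4^2 + 2·4 + 1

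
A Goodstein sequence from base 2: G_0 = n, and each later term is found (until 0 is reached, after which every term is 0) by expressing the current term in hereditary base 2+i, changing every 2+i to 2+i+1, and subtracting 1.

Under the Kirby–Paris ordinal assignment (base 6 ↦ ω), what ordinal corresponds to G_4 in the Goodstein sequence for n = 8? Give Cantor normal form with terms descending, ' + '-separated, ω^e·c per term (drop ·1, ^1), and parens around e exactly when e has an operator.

G_0 = 8. HB_2(8) = 2^(2 + 1). Bump = 81. G_1 = 80.
G_1 = 80. HB_3(80) = 2·3^3 + 2·3^2 + 2·3 + 2. Bump = 554. G_2 = 553.
G_2 = 553. HB_4(553) = 2·4^4 + 2·4^2 + 2·4 + 1. Bump = 6311. G_3 = 6310.
G_3 = 6310. HB_5(6310) = 2·5^5 + 2·5^2 + 2·5. Bump = 93396. G_4 = 93395.

ω^ω·2 + ω^2·2 + ω + 5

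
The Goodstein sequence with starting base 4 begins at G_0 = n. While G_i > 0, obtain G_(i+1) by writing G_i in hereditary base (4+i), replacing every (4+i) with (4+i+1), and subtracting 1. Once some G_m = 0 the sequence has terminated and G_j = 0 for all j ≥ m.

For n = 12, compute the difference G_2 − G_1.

1

[0] 12 ≡ 3·4 (base 4). Lift 5: 15. −1: 14.
[1] 14 ≡ 2·5 + 4 (base 5). Lift 6: 16. −1: 15.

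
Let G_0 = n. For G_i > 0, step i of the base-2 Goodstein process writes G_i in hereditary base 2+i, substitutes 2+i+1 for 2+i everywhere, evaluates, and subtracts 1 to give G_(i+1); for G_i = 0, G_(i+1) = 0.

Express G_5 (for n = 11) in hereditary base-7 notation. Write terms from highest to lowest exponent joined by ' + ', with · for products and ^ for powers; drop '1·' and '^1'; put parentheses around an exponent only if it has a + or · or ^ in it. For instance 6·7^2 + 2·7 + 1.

7^(7 + 1)

(0) 11|_2 = 2^(2 + 1) + 2 + 1 ↦ 3^(3 + 1) + 3 + 1|_3 = 85 ⇒ 84
(1) 84|_3 = 3^(3 + 1) + 3 ↦ 4^(4 + 1) + 4|_4 = 1028 ⇒ 1027
(2) 1027|_4 = 4^(4 + 1) + 3 ↦ 5^(5 + 1) + 3|_5 = 15628 ⇒ 15627
(3) 15627|_5 = 5^(5 + 1) + 2 ↦ 6^(6 + 1) + 2|_6 = 279938 ⇒ 279937
(4) 279937|_6 = 6^(6 + 1) + 1 ↦ 7^(7 + 1) + 1|_7 = 5764802 ⇒ 5764801
(5) 5764801|_7 = 7^(7 + 1) ↦ 8^(8 + 1)|_8 = 134217728 ⇒ 134217727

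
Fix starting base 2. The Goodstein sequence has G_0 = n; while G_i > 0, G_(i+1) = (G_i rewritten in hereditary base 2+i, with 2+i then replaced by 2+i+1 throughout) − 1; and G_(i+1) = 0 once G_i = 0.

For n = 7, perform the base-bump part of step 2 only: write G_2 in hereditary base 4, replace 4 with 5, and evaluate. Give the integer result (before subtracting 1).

3128

G_0=7  [base 2] 2^2 + 2 + 1  →[2↦3]→  3^3 + 3 + 1 = 31  −1 ⇒ G_1=30
G_1=30  [base 3] 3^3 + 3  →[3↦4]→  4^4 + 4 = 260  −1 ⇒ G_2=259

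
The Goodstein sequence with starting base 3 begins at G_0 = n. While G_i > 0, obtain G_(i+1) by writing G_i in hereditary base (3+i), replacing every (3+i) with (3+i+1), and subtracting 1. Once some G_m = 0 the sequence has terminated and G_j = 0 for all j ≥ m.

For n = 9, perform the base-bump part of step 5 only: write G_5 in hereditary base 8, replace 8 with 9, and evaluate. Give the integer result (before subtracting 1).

G_0=9  [base 3] 3^2  →[3↦4]→  4^2 = 16  −1 ⇒ G_1=15
G_1=15  [base 4] 3·4 + 3  →[4↦5]→  3·5 + 3 = 18  −1 ⇒ G_2=17
G_2=17  [base 5] 3·5 + 2  →[5↦6]→  3·6 + 2 = 20  −1 ⇒ G_3=19
G_3=19  [base 6] 3·6 + 1  →[6↦7]→  3·7 + 1 = 22  −1 ⇒ G_4=21
G_4=21  [base 7] 3·7  →[7↦8]→  3·8 = 24  −1 ⇒ G_5=23

25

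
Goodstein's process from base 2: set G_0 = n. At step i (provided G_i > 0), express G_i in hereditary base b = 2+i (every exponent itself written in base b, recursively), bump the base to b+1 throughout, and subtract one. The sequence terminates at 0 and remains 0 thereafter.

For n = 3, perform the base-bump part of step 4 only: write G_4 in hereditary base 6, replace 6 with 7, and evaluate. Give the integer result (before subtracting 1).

(0) 3|_2 = 2 + 1 ↦ 3 + 1|_3 = 4 ⇒ 3
(1) 3|_3 = 3 ↦ 4|_4 = 4 ⇒ 3
(2) 3|_4 = 3 ↦ 3|_5 = 3 ⇒ 2
(3) 2|_5 = 2 ↦ 2|_6 = 2 ⇒ 1
(4) 1|_6 = 1 ↦ 1|_7 = 1 ⇒ 0

1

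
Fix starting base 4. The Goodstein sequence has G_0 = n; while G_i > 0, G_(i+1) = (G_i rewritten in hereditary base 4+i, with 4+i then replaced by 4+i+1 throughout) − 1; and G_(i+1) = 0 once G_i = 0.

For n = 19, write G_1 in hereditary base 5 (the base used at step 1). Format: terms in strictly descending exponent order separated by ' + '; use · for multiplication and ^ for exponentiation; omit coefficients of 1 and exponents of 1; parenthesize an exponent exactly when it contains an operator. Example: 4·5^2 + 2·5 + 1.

5^2 + 2

19 —HB4→ 4^2 + 3 —bump→ 5^2 + 3 = 28 —(−1)→ 27
27 —HB5→ 5^2 + 2 —bump→ 6^2 + 2 = 38 —(−1)→ 37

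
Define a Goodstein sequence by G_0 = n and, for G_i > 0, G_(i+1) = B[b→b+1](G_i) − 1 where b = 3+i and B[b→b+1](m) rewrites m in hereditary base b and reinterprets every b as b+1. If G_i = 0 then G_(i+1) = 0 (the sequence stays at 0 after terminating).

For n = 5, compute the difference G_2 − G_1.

G_0 = 5. HB_3(5) = 3 + 2. Bump = 6. G_1 = 5.
G_1 = 5. HB_4(5) = 4 + 1. Bump = 6. G_2 = 5.

0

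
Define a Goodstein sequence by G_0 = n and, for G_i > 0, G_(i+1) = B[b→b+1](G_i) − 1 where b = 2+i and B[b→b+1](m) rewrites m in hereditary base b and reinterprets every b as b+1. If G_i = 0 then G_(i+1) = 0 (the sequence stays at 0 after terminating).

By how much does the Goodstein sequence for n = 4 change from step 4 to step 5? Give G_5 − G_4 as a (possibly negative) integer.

G_0 = 4. HB_2(4) = 2^2. Bump = 27. G_1 = 26.
G_1 = 26. HB_3(26) = 2·3^2 + 2·3 + 2. Bump = 42. G_2 = 41.
G_2 = 41. HB_4(41) = 2·4^2 + 2·4 + 1. Bump = 61. G_3 = 60.
G_3 = 60. HB_5(60) = 2·5^2 + 2·5. Bump = 84. G_4 = 83.
G_4 = 83. HB_6(83) = 2·6^2 + 6 + 5. Bump = 110. G_5 = 109.

26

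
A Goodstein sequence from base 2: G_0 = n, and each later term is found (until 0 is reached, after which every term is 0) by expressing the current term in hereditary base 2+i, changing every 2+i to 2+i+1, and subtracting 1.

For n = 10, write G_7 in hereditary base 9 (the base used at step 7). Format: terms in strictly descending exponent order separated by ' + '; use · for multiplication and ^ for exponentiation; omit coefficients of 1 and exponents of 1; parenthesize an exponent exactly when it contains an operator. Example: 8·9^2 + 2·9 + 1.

5·9^9 + 5·9^5 + 5·9^4 + 5·9^3 + 5·9^2 + 5·9 + 2

G_0=10  [base 2] 2^(2 + 1) + 2  →[2↦3]→  3^(3 + 1) + 3 = 84  −1 ⇒ G_1=83
G_1=83  [base 3] 3^(3 + 1) + 2  →[3↦4]→  4^(4 + 1) + 2 = 1026  −1 ⇒ G_2=1025
G_2=1025  [base 4] 4^(4 + 1) + 1  →[4↦5]→  5^(5 + 1) + 1 = 15626  −1 ⇒ G_3=15625
G_3=15625  [base 5] 5^(5 + 1)  →[5↦6]→  6^(6 + 1) = 279936  −1 ⇒ G_4=279935
G_4=279935  [base 6] 5·6^6 + 5·6^5 + 5·6^4 + 5·6^3 + 5·6^2 + 5·6 + 5  →[6↦7]→  5·7^7 + 5·7^5 + 5·7^4 + 5·7^3 + 5·7^2 + 5·7 + 5 = 4215755  −1 ⇒ G_5=4215754
G_5=4215754  [base 7] 5·7^7 + 5·7^5 + 5·7^4 + 5·7^3 + 5·7^2 + 5·7 + 4  →[7↦8]→  5·8^8 + 5·8^5 + 5·8^4 + 5·8^3 + 5·8^2 + 5·8 + 4 = 84073324  −1 ⇒ G_6=84073323
G_6=84073323  [base 8] 5·8^8 + 5·8^5 + 5·8^4 + 5·8^3 + 5·8^2 + 5·8 + 3  →[8↦9]→  5·9^9 + 5·9^5 + 5·9^4 + 5·9^3 + 5·9^2 + 5·9 + 3 = 1937434593  −1 ⇒ G_7=1937434592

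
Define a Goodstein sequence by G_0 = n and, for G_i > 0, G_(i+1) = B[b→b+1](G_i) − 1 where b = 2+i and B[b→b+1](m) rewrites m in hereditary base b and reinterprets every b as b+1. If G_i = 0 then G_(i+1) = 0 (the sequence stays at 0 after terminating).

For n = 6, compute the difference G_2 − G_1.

G_0 = 6. HB_2(6) = 2^2 + 2. Bump = 30. G_1 = 29.
G_1 = 29. HB_3(29) = 3^3 + 2. Bump = 258. G_2 = 257.

228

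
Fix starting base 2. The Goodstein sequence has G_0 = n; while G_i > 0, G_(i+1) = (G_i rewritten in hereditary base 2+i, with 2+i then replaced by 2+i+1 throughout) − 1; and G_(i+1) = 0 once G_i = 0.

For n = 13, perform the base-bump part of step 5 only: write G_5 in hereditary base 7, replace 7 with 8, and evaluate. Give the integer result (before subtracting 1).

134219480

G_0 = 13. HB_2(13) = 2^(2 + 1) + 2^2 + 1. Bump = 109. G_1 = 108.
G_1 = 108. HB_3(108) = 3^(3 + 1) + 3^3. Bump = 1280. G_2 = 1279.
G_2 = 1279. HB_4(1279) = 4^(4 + 1) + 3·4^3 + 3·4^2 + 3·4 + 3. Bump = 16093. G_3 = 16092.
G_3 = 16092. HB_5(16092) = 5^(5 + 1) + 3·5^3 + 3·5^2 + 3·5 + 2. Bump = 280712. G_4 = 280711.
G_4 = 280711. HB_6(280711) = 6^(6 + 1) + 3·6^3 + 3·6^2 + 3·6 + 1. Bump = 5765999. G_5 = 5765998.
G_5 = 5765998. HB_7(5765998) = 7^(7 + 1) + 3·7^3 + 3·7^2 + 3·7. Bump = 134219480. G_6 = 134219479.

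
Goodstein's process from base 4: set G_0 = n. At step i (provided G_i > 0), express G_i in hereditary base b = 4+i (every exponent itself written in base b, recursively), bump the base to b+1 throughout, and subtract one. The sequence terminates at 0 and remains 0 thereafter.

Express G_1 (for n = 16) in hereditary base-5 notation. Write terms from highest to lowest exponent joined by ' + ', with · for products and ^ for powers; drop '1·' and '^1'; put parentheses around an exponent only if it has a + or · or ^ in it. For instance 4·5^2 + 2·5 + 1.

(0) 16|_4 = 4^2 ↦ 5^2|_5 = 25 ⇒ 24
(1) 24|_5 = 4·5 + 4 ↦ 4·6 + 4|_6 = 28 ⇒ 27

4·5 + 4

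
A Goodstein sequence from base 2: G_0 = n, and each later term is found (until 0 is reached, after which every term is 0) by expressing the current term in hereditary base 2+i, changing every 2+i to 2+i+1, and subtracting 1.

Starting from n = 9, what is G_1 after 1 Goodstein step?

i=0: 9 = 2^(2 + 1) + 1 (b=2); 2→3: 3^(3 + 1) + 1 = 82; 82−1 = 81
i=1: 81 = 3^(3 + 1) (b=3); 3→4: 4^(4 + 1) = 1024; 1024−1 = 1023

81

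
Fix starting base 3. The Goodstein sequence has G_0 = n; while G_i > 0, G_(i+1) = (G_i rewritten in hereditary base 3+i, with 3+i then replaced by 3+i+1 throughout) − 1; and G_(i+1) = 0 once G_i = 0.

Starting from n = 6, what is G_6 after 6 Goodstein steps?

6

[0] 6 ≡ 2·3 (base 3). Lift 4: 8. −1: 7.
[1] 7 ≡ 4 + 3 (base 4). Lift 5: 8. −1: 7.
[2] 7 ≡ 5 + 2 (base 5). Lift 6: 8. −1: 7.
[3] 7 ≡ 6 + 1 (base 6). Lift 7: 8. −1: 7.
[4] 7 ≡ 7 (base 7). Lift 8: 8. −1: 7.
[5] 7 ≡ 7 (base 8). Lift 9: 7. −1: 6.
[6] 6 ≡ 6 (base 9). Lift 10: 6. −1: 5.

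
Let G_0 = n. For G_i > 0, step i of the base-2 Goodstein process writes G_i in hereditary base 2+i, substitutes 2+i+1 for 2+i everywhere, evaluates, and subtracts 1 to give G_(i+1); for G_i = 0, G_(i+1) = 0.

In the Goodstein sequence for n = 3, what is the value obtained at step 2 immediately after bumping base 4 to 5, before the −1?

G_0=3  [base 2] 2 + 1  →[2↦3]→  3 + 1 = 4  −1 ⇒ G_1=3
G_1=3  [base 3] 3  →[3↦4]→  4 = 4  −1 ⇒ G_2=3
G_2=3  [base 4] 3  →[4↦5]→  3 = 3  −1 ⇒ G_3=2

3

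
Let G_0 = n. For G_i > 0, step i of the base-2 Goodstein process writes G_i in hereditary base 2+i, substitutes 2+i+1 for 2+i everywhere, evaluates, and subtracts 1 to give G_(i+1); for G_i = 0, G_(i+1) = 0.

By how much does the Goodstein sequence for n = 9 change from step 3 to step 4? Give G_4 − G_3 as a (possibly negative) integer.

130901

9 —HB2→ 2^(2 + 1) + 1 —bump→ 3^(3 + 1) + 1 = 82 —(−1)→ 81
81 —HB3→ 3^(3 + 1) —bump→ 4^(4 + 1) = 1024 —(−1)→ 1023
1023 —HB4→ 3·4^4 + 3·4^3 + 3·4^2 + 3·4 + 3 —bump→ 3·5^5 + 3·5^3 + 3·5^2 + 3·5 + 3 = 9843 —(−1)→ 9842
9842 —HB5→ 3·5^5 + 3·5^3 + 3·5^2 + 3·5 + 2 —bump→ 3·6^6 + 3·6^3 + 3·6^2 + 3·6 + 2 = 140744 —(−1)→ 140743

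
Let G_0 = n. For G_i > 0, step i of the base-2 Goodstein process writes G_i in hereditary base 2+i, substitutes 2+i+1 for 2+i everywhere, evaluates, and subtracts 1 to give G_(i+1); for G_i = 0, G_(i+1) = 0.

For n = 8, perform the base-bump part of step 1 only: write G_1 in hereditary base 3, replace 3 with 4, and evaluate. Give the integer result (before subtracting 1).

G_0=8  [base 2] 2^(2 + 1)  →[2↦3]→  3^(3 + 1) = 81  −1 ⇒ G_1=80
G_1=80  [base 3] 2·3^3 + 2·3^2 + 2·3 + 2  →[3↦4]→  2·4^4 + 2·4^2 + 2·4 + 2 = 554  −1 ⇒ G_2=553

554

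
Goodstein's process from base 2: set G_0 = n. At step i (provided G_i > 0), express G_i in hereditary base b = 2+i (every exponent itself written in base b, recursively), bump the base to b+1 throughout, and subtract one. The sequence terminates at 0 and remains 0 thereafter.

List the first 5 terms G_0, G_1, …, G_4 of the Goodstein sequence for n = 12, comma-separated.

12 —HB2→ 2^(2 + 1) + 2^2 —bump→ 3^(3 + 1) + 3^3 = 108 —(−1)→ 107
107 —HB3→ 3^(3 + 1) + 2·3^2 + 2·3 + 2 —bump→ 4^(4 + 1) + 2·4^2 + 2·4 + 2 = 1066 —(−1)→ 1065
1065 —HB4→ 4^(4 + 1) + 2·4^2 + 2·4 + 1 —bump→ 5^(5 + 1) + 2·5^2 + 2·5 + 1 = 15686 —(−1)→ 15685
15685 —HB5→ 5^(5 + 1) + 2·5^2 + 2·5 —bump→ 6^(6 + 1) + 2·6^2 + 2·6 = 280020 —(−1)→ 280019

12, 107, 1065, 15685, 280019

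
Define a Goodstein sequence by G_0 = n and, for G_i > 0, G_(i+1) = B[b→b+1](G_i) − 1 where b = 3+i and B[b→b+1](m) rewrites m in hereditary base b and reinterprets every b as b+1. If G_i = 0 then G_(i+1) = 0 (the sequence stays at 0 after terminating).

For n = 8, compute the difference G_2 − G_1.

1

base 3: 8 = 2·3 + 2; at 4: 2·4 + 2 = 10; next = 9
base 4: 9 = 2·4 + 1; at 5: 2·5 + 1 = 11; next = 10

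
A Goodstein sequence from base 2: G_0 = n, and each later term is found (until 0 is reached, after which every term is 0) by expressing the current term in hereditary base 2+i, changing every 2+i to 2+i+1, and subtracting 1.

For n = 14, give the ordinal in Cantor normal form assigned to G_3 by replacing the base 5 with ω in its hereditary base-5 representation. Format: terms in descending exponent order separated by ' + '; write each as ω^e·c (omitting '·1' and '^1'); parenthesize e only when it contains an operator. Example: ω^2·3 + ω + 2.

G_0 = 14. HB_2(14) = 2^(2 + 1) + 2^2 + 2. Bump = 111. G_1 = 110.
G_1 = 110. HB_3(110) = 3^(3 + 1) + 3^3 + 2. Bump = 1282. G_2 = 1281.
G_2 = 1281. HB_4(1281) = 4^(4 + 1) + 4^4 + 1. Bump = 18751. G_3 = 18750.
G_3 = 18750. HB_5(18750) = 5^(5 + 1) + 5^5. Bump = 326592. G_4 = 326591.

ω^(ω + 1) + ω^ω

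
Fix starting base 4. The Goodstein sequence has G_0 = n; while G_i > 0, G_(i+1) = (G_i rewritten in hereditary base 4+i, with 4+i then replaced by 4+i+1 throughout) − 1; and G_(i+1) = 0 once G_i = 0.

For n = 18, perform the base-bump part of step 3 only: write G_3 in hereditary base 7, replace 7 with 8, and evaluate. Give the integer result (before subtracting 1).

54

G_0 = 18. HB_4(18) = 4^2 + 2. Bump = 27. G_1 = 26.
G_1 = 26. HB_5(26) = 5^2 + 1. Bump = 37. G_2 = 36.
G_2 = 36. HB_6(36) = 6^2. Bump = 49. G_3 = 48.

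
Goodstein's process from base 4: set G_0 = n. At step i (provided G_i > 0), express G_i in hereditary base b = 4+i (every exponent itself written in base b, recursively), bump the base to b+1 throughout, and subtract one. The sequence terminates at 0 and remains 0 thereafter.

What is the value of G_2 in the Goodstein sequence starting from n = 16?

i=0: 16 = 4^2 (b=4); 4→5: 5^2 = 25; 25−1 = 24
i=1: 24 = 4·5 + 4 (b=5); 5→6: 4·6 + 4 = 28; 28−1 = 27

27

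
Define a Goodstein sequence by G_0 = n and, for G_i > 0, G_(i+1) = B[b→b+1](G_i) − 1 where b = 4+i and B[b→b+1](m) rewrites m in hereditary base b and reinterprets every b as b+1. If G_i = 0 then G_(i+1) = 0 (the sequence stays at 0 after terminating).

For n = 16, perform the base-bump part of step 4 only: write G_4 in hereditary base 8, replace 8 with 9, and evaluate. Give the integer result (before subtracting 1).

37

base 4: 16 = 4^2; at 5: 5^2 = 25; next = 24
base 5: 24 = 4·5 + 4; at 6: 4·6 + 4 = 28; next = 27
base 6: 27 = 4·6 + 3; at 7: 4·7 + 3 = 31; next = 30
base 7: 30 = 4·7 + 2; at 8: 4·8 + 2 = 34; next = 33
base 8: 33 = 4·8 + 1; at 9: 4·9 + 1 = 37; next = 36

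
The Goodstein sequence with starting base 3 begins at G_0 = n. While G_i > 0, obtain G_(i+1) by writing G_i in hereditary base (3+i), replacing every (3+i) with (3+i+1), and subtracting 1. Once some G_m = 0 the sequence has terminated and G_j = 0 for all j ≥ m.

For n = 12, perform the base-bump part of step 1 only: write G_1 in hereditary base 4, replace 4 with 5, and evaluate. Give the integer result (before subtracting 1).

12 —HB3→ 3^2 + 3 —bump→ 4^2 + 4 = 20 —(−1)→ 19
19 —HB4→ 4^2 + 3 —bump→ 5^2 + 3 = 28 —(−1)→ 27

28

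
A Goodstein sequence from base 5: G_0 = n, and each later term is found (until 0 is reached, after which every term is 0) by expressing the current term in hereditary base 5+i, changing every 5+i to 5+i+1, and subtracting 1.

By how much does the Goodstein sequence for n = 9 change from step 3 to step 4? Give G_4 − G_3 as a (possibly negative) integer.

i=0: 9 = 5 + 4 (b=5); 5→6: 6 + 4 = 10; 10−1 = 9
i=1: 9 = 6 + 3 (b=6); 6→7: 7 + 3 = 10; 10−1 = 9
i=2: 9 = 7 + 2 (b=7); 7→8: 8 + 2 = 10; 10−1 = 9
i=3: 9 = 8 + 1 (b=8); 8→9: 9 + 1 = 10; 10−1 = 9

0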